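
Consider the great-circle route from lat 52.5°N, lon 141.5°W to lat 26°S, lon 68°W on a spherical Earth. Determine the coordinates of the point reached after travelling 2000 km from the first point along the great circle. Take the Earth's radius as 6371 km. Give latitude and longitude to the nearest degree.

≈ lat 42°N, lon 120°W

Convert each endpoint to a unit vector on the sphere (x = cos φ cos λ, y = cos φ sin λ, z = sin φ).
The central angle between the endpoints is δ = arccos(p₁·p₂) ≈ 1.764 rad (101.1°). The total great-circle distance is δ·R ≈ 1.764 × 6371 ≈ 11241 km, so the target fraction is f = 2000/11241 ≈ 0.178.
Interpolate at f ≈ 0.178 with slerp weights a = sin((1−f)δ)/sin δ ≈ 1.012, b = sin(fδ)/sin δ ≈ 0.315.
p = a·p₁ + b·p₂ ≈ (-0.376, -0.646, 0.665); φ = arcsin(p_z) ≈ 41.66°, λ = atan2(p_y, p_x) ≈ -120.22°.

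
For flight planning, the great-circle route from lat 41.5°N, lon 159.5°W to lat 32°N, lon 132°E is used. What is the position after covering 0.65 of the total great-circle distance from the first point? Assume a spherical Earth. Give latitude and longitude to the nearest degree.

Write both endpoints as unit vectors p₁, p₂ with components (cos φ cos λ, cos φ sin λ, sin φ).
The central angle between the endpoints is δ = arccos(p₁·p₂) ≈ 0.947 rad (54.3°).
Interpolate at f = 0.65 with slerp weights a = sin((1−f)δ)/sin δ ≈ 0.401, b = sin(fδ)/sin δ ≈ 0.711.
p = a·p₁ + b·p₂ ≈ (-0.685, 0.343, 0.643); φ = arcsin(p_z) ≈ 39.99°, λ = atan2(p_y, p_x) ≈ 153.39°.

≈ lat 40°N, lon 153°E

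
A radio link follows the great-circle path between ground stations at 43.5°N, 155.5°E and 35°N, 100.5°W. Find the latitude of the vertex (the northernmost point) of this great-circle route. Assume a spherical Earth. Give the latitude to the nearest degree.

The great circle lies in the plane with unit normal n̂ = (p₁ × p₂)/|p₁ × p₂|.
Here n̂_z ≈ +0.596; the vertex latitude is φ_max = arccos|n̂_z| ≈ 53.4°.
Check via Clairaut: cos φ_max = |cos φ₁| · sin C = cos(43.5°)·sin(55.2°) ≈ 0.596, again giving ≈ 53.4°.

≈ 53°N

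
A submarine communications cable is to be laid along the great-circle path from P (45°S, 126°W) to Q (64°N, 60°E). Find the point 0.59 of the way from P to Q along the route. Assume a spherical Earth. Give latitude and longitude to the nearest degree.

≈ (49°N, 138°W)

Convert each endpoint to a unit vector on the sphere (x = cos φ cos λ, y = cos φ sin λ, z = sin φ).
The central angle between the endpoints is δ = arccos(p₁·p₂) ≈ 2.805 rad (160.7°).
Interpolate at f = 0.59 with slerp weights a = sin((1−f)δ)/sin δ ≈ 2.762, b = sin(fδ)/sin δ ≈ 3.015.
p = a·p₁ + b·p₂ ≈ (-0.487, -0.435, 0.757); φ = arcsin(p_z) ≈ 49.21°, λ = atan2(p_y, p_x) ≈ -138.21°.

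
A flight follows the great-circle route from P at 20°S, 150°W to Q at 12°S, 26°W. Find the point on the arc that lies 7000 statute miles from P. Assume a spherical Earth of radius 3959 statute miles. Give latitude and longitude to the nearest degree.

Convert each endpoint to a unit vector on the sphere (x = cos φ cos λ, y = cos φ sin λ, z = sin φ).
The central angle between the endpoints is δ = arccos(p₁·p₂) ≈ 2.030 rad (116.3°). The total great-circle distance is δ·R ≈ 2.030 × 3959 ≈ 8035 mi, so the target fraction is f = 7000/8035 ≈ 0.871.
Interpolate at f ≈ 0.871 with slerp weights a = sin((1−f)δ)/sin δ ≈ 0.288, b = sin(fδ)/sin δ ≈ 1.094.
p = a·p₁ + b·p₂ ≈ (0.727, -0.604, -0.326); φ = arcsin(p_z) ≈ -19.03°, λ = atan2(p_y, p_x) ≈ -39.74°.

≈ 19°S, 40°W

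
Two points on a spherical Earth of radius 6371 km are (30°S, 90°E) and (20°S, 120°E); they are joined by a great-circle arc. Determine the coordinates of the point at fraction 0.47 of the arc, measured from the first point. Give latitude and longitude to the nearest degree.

≈ (26°S, 105°E)

Write both endpoints as unit vectors p₁, p₂ with components (cos φ cos λ, cos φ sin λ, sin φ).
The central angle between the endpoints is δ = arccos(p₁·p₂) ≈ 0.504 rad (28.9°).
Interpolate at f = 0.47 with slerp weights a = sin((1−f)δ)/sin δ ≈ 0.547, b = sin(fδ)/sin δ ≈ 0.486.
p = a·p₁ + b·p₂ ≈ (-0.228, 0.869, -0.439); φ = arcsin(p_z) ≈ -26.07°, λ = atan2(p_y, p_x) ≈ 104.72°.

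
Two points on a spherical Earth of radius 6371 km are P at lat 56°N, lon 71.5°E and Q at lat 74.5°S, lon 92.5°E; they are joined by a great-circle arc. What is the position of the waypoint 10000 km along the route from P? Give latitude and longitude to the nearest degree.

The haversine formula gives a central angle δ ≈ 2.291 rad (131.3°) between the endpoints. The total great-circle distance is δ·R ≈ 2.291 × 6371 ≈ 14595 km, so the target fraction is f = 10000/14595 ≈ 0.685.
Interpolate at f ≈ 0.685 with slerp weights a = sin((1−f)δ)/sin δ ≈ 0.878, b = sin(fδ)/sin δ ≈ 1.330.
p = a·p₁ + b·p₂ ≈ (0.140, 0.821, -0.554); φ = arcsin(p_z) ≈ -33.62°, λ = atan2(p_y, p_x) ≈ 80.30°.

≈ lat 34°S, lon 80°E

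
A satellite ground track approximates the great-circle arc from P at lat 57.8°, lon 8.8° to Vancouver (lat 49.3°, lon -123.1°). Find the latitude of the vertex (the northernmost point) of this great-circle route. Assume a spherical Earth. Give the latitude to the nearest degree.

The great circle lies in the plane with unit normal n̂ = (p₁ × p₂)/|p₁ × p₂|.
Here n̂_z ≈ -0.283; the vertex latitude is φ_max = arccos|n̂_z| ≈ 73.5°.
Check via Clairaut: cos φ_max = |cos φ₁| · sin C = cos(57.8°)·sin(32.1°) ≈ 0.283, again giving ≈ 73.5°.

≈ 74°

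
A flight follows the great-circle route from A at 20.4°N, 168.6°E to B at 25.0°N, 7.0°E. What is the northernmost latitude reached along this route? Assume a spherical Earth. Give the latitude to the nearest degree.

The great circle lies in the plane with unit normal n̂ = (p₁ × p₂)/|p₁ × p₂|.
Here n̂_z ≈ -0.356; the vertex latitude is φ_max = arccos|n̂_z| ≈ 69.1°.

≈ 69°N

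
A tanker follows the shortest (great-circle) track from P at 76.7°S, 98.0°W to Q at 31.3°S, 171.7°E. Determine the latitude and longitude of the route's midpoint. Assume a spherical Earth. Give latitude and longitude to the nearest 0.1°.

≈ 59.4°S, 173.2°W

Convert each endpoint to a unit vector on the sphere (x = cos φ cos λ, y = cos φ sin λ, z = sin φ).
The central angle between the endpoints is δ = arccos(p₁·p₂) ≈ 1.042 rad (59.7°).
Interpolate at f = 1/2 with slerp weights a = sin((1−f)δ)/sin δ ≈ 0.576, b = sin(fδ)/sin δ ≈ 0.576.
p = a·p₁ + b·p₂ ≈ (-0.506, -0.060, -0.861); φ = arcsin(p_z) ≈ -59.37°, λ = atan2(p_y, p_x) ≈ -173.21°.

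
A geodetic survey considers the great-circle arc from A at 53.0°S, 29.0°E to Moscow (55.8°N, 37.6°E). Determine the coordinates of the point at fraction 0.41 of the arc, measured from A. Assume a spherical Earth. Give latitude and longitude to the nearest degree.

≈ 8°S, 33°E

Write both endpoints as unit vectors p₁, p₂ with components (cos φ cos λ, cos φ sin λ, sin φ).
The central angle between the endpoints is δ = arccos(p₁·p₂) ≈ 1.903 rad (109.0°).
Interpolate at f = 0.41 with slerp weights a = sin((1−f)δ)/sin δ ≈ 0.953, b = sin(fδ)/sin δ ≈ 0.744.
p = a·p₁ + b·p₂ ≈ (0.833, 0.533, -0.146); φ = arcsin(p_z) ≈ -8.39°, λ = atan2(p_y, p_x) ≈ 32.62°.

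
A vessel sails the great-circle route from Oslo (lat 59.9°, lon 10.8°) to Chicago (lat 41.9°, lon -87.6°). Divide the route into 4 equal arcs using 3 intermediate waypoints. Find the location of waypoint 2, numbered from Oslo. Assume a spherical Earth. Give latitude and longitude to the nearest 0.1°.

≈ lat 61.4°, lon -51.1°

Convert each endpoint to a unit vector on the sphere (x = cos φ cos λ, y = cos φ sin λ, z = sin φ).
The central angle between the endpoints is δ = arccos(p₁·p₂) ≈ 1.020 rad (58.4°).
Interpolate at f = 2/4 with slerp weights a = sin((1−f)δ)/sin δ ≈ 0.573, b = sin(fδ)/sin δ ≈ 0.573.
p = a·p₁ + b·p₂ ≈ (0.300, -0.372, 0.878); φ = arcsin(p_z) ≈ 61.44°, λ = atan2(p_y, p_x) ≈ -51.12°.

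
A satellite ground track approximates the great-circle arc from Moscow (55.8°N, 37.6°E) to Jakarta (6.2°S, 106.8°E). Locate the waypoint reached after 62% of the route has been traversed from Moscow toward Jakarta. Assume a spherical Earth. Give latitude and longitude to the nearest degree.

From cos δ = sin φ₁ sin φ₂ + cos φ₁ cos φ₂ cos Δλ, the central angle is δ ≈ 1.461 rad (83.7°).
Interpolate at f = 0.62 with slerp weights a = sin((1−f)δ)/sin δ ≈ 0.530, b = sin(fδ)/sin δ ≈ 0.792.
p = a·p₁ + b·p₂ ≈ (0.009, 0.936, 0.353); φ = arcsin(p_z) ≈ 20.68°, λ = atan2(p_y, p_x) ≈ 89.47°.

≈ 21°N, 89°E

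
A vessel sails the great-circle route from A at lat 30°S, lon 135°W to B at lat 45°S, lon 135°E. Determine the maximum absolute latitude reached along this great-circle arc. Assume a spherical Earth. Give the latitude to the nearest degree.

The great circle lies in the plane with unit normal n̂ = (p₁ × p₂)/|p₁ × p₂|.
Here n̂_z ≈ -0.655; the vertex latitude is φ_max = arccos|n̂_z| ≈ 49.1°.

≈ 49°S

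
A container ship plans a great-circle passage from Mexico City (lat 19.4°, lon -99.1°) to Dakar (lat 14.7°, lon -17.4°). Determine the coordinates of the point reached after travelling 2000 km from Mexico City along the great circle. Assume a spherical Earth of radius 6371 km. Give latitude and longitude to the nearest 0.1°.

Write both endpoints as unit vectors p₁, p₂ with components (cos φ cos λ, cos φ sin λ, sin φ).
The central angle between the endpoints is δ = arccos(p₁·p₂) ≈ 1.353 rad (77.5°). The total great-circle distance is δ·R ≈ 1.353 × 6371 ≈ 8621 km, so the target fraction is f = 2000/8621 ≈ 0.232.
Interpolate at f ≈ 0.232 with slerp weights a = sin((1−f)δ)/sin δ ≈ 0.883, b = sin(fδ)/sin δ ≈ 0.316.
p = a·p₁ + b·p₂ ≈ (0.160, -0.914, 0.373); φ = arcsin(p_z) ≈ 21.93°, λ = atan2(p_y, p_x) ≈ -80.05°.

≈ lat 21.9°, lon -80.1°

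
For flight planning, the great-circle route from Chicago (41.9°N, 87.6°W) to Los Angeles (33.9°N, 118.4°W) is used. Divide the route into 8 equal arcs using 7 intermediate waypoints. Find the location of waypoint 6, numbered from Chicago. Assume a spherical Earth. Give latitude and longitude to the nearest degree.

≈ 37°N, 111°W

Convert each endpoint to a unit vector on the sphere (x = cos φ cos λ, y = cos φ sin λ, z = sin φ).
The central angle between the endpoints is δ = arccos(p₁·p₂) ≈ 0.444 rad (25.4°).
Interpolate at f = 6/8 with slerp weights a = sin((1−f)δ)/sin δ ≈ 0.258, b = sin(fδ)/sin δ ≈ 0.761.
p = a·p₁ + b·p₂ ≈ (-0.292, -0.747, 0.597); φ = arcsin(p_z) ≈ 36.63°, λ = atan2(p_y, p_x) ≈ -111.37°.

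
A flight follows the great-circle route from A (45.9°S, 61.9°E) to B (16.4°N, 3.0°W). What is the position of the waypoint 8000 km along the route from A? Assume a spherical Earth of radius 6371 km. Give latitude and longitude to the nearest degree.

The haversine formula gives a central angle δ ≈ 1.490 rad (85.4°) between the endpoints. The total great-circle distance is δ·R ≈ 1.490 × 6371 ≈ 9495 km, so the target fraction is f = 8000/9495 ≈ 0.843.
Interpolate at f ≈ 0.843 with slerp weights a = sin((1−f)δ)/sin δ ≈ 0.233, b = sin(fδ)/sin δ ≈ 0.954.
p = a·p₁ + b·p₂ ≈ (0.990, 0.095, 0.102); φ = arcsin(p_z) ≈ 5.85°, λ = atan2(p_y, p_x) ≈ 5.50°.

≈ (6°N, 5°E)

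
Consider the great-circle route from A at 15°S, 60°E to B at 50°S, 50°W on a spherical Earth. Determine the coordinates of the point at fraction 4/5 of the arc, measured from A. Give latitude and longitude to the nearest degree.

≈ 54°S, 21°W

Write both endpoints as unit vectors p₁, p₂ with components (cos φ cos λ, cos φ sin λ, sin φ).
The central angle between the endpoints is δ = arccos(p₁·p₂) ≈ 1.585 rad (90.8°).
Interpolate at f = 4/5 with slerp weights a = sin((1−f)δ)/sin δ ≈ 0.312, b = sin(fδ)/sin δ ≈ 0.955.
p = a·p₁ + b·p₂ ≈ (0.545, -0.209, -0.812); φ = arcsin(p_z) ≈ -54.28°, λ = atan2(p_y, p_x) ≈ -21.01°.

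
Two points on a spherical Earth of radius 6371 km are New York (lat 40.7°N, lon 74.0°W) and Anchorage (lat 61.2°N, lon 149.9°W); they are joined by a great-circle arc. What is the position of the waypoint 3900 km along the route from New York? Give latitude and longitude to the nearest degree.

From cos δ = sin φ₁ sin φ₂ + cos φ₁ cos φ₂ cos Δλ, the central angle is δ ≈ 0.849 rad (48.7°). The total great-circle distance is δ·R ≈ 0.849 × 6371 ≈ 5412 km, so the target fraction is f = 3900/5412 ≈ 0.721.
Interpolate at f ≈ 0.721 with slerp weights a = sin((1−f)δ)/sin δ ≈ 0.313, b = sin(fδ)/sin δ ≈ 0.765.
p = a·p₁ + b·p₂ ≈ (-0.254, -0.413, 0.875); φ = arcsin(p_z) ≈ 61.01°, λ = atan2(p_y, p_x) ≈ -121.54°.

≈ lat 61°N, lon 122°W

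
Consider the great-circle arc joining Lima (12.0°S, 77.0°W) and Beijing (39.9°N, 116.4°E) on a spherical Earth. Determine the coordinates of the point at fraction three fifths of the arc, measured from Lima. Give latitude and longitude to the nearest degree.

≈ 66°N, 138°W

Convert each endpoint to a unit vector on the sphere (x = cos φ cos λ, y = cos φ sin λ, z = sin φ).
The central angle between the endpoints is δ = arccos(p₁·p₂) ≈ 2.613 rad (149.7°).
Interpolate at f = 3/5 with slerp weights a = sin((1−f)δ)/sin δ ≈ 1.714, b = sin(fδ)/sin δ ≈ 1.982.
p = a·p₁ + b·p₂ ≈ (-0.299, -0.272, 0.915); φ = arcsin(p_z) ≈ 66.17°, λ = atan2(p_y, p_x) ≈ -137.70°.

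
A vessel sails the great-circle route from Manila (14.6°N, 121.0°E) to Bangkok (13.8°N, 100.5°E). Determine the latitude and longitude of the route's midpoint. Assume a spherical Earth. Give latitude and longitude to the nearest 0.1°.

≈ (14.4°N, 110.7°E)

The haversine formula gives a central angle δ ≈ 0.347 rad (19.9°) between the endpoints.
Interpolate at f = 1/2 with slerp weights a = sin((1−f)δ)/sin δ ≈ 0.508, b = sin(fδ)/sin δ ≈ 0.508.
p = a·p₁ + b·p₂ ≈ (-0.343, 0.906, 0.249); φ = arcsin(p_z) ≈ 14.42°, λ = atan2(p_y, p_x) ≈ 110.73°.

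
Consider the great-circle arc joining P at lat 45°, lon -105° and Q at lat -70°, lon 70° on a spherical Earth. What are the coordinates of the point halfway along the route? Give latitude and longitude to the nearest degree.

≈ lat -32°, lon -100°

Write both endpoints as unit vectors p₁, p₂ with components (cos φ cos λ, cos φ sin λ, sin φ).
The central angle between the endpoints is δ = arccos(p₁·p₂) ≈ 2.703 rad (154.9°).
Interpolate at f = 1/2 with slerp weights a = sin((1−f)δ)/sin δ ≈ 2.299, b = sin(fδ)/sin δ ≈ 2.299.
p = a·p₁ + b·p₂ ≈ (-0.152, -0.831, -0.535); φ = arcsin(p_z) ≈ -32.32°, λ = atan2(p_y, p_x) ≈ -100.35°.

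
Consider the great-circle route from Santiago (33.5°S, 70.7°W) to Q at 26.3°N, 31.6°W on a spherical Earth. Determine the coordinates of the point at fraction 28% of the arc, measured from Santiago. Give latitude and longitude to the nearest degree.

Convert each endpoint to a unit vector on the sphere (x = cos φ cos λ, y = cos φ sin λ, z = sin φ).
The central angle between the endpoints is δ = arccos(p₁·p₂) ≈ 1.229 rad (70.4°).
Interpolate at f = 0.28 with slerp weights a = sin((1−f)δ)/sin δ ≈ 0.821, b = sin(fδ)/sin δ ≈ 0.358.
p = a·p₁ + b·p₂ ≈ (0.500, -0.815, -0.295); φ = arcsin(p_z) ≈ -17.14°, λ = atan2(p_y, p_x) ≈ -58.47°.

≈ 17°S, 58°W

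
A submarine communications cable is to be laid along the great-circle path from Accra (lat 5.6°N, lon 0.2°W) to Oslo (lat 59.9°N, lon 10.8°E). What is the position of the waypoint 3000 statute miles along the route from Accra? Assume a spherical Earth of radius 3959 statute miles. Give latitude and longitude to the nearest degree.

Write both endpoints as unit vectors p₁, p₂ with components (cos φ cos λ, cos φ sin λ, sin φ).
The central angle between the endpoints is δ = arccos(p₁·p₂) ≈ 0.959 rad (54.9°). The total great-circle distance is δ·R ≈ 0.959 × 3959 ≈ 3797 mi, so the target fraction is f = 3000/3797 ≈ 0.790.
Interpolate at f ≈ 0.790 with slerp weights a = sin((1−f)δ)/sin δ ≈ 0.244, b = sin(fδ)/sin δ ≈ 0.840.
p = a·p₁ + b·p₂ ≈ (0.657, 0.078, 0.750); φ = arcsin(p_z) ≈ 48.61°, λ = atan2(p_y, p_x) ≈ 6.78°.

≈ lat 49°N, lon 7°E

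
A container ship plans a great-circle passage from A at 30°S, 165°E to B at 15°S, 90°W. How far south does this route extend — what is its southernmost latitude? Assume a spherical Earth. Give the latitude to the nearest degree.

The great circle lies in the plane with unit normal n̂ = (p₁ × p₂)/|p₁ × p₂|.
Here n̂_z ≈ +0.811; the vertex latitude is φ_max = arccos|n̂_z| ≈ 35.8°.
Check via Clairaut: cos φ_max = |cos φ₁| · sin C = cos(30.0°)·sin(110.5°) ≈ 0.811, again giving ≈ 35.8°.

≈ 36°S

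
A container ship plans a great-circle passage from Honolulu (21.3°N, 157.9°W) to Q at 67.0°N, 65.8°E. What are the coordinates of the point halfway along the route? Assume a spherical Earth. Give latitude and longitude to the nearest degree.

The haversine formula gives a central angle δ ≈ 1.500 rad (85.9°) between the endpoints.
Interpolate at f = 1/2 with slerp weights a = sin((1−f)δ)/sin δ ≈ 0.683, b = sin(fδ)/sin δ ≈ 0.683.
p = a·p₁ + b·p₂ ≈ (-0.480, 0.004, 0.877); φ = arcsin(p_z) ≈ 61.29°, λ = atan2(p_y, p_x) ≈ 179.52°.

≈ 61°N, 180°E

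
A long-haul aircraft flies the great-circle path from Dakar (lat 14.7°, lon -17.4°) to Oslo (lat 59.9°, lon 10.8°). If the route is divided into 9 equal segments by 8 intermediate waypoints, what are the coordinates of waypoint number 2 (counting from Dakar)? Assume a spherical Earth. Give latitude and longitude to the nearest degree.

Write both endpoints as unit vectors p₁, p₂ with components (cos φ cos λ, cos φ sin λ, sin φ).
The central angle between the endpoints is δ = arccos(p₁·p₂) ≈ 0.867 rad (49.7°).
Interpolate at f = 2/9 with slerp weights a = sin((1−f)δ)/sin δ ≈ 0.819, b = sin(fδ)/sin δ ≈ 0.251.
p = a·p₁ + b·p₂ ≈ (0.880, -0.213, 0.425); φ = arcsin(p_z) ≈ 25.16°, λ = atan2(p_y, p_x) ≈ -13.63°.

≈ lat 25°, lon -14°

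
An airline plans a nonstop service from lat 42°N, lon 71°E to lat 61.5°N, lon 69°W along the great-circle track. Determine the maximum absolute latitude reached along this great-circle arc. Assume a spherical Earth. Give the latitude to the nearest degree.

The great circle lies in the plane with unit normal n̂ = (p₁ × p₂)/|p₁ × p₂|.
Here n̂_z ≈ -0.240; the vertex latitude is φ_max = arccos|n̂_z| ≈ 76.1°.
Check via Clairaut: cos φ_max = |cos φ₁| · sin C = cos(42.0°)·sin(18.9°) ≈ 0.240, again giving ≈ 76.1°.

≈ 76°N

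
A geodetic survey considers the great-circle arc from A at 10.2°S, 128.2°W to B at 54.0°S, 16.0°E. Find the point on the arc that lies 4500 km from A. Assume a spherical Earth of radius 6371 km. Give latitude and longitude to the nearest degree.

Write both endpoints as unit vectors p₁, p₂ with components (cos φ cos λ, cos φ sin λ, sin φ).
The central angle between the endpoints is δ = arccos(p₁·p₂) ≈ 1.903 rad (109.0°). The total great-circle distance is δ·R ≈ 1.903 × 6371 ≈ 12123 km, so the target fraction is f = 4500/12123 ≈ 0.371.
Interpolate at f ≈ 0.371 with slerp weights a = sin((1−f)δ)/sin δ ≈ 0.985, b = sin(fδ)/sin δ ≈ 0.687.
p = a·p₁ + b·p₂ ≈ (-0.211, -0.650, -0.730); φ = arcsin(p_z) ≈ -46.87°, λ = atan2(p_y, p_x) ≈ -108.00°.

≈ 47°S, 108°W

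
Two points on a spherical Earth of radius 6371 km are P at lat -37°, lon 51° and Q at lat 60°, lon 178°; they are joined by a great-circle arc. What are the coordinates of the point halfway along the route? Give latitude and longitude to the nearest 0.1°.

≈ lat 22.5°, lon 89.7°

From cos δ = sin φ₁ sin φ₂ + cos φ₁ cos φ₂ cos Δλ, the central angle is δ ≈ 2.436 rad (139.6°).
Interpolate at f = 1/2 with slerp weights a = sin((1−f)δ)/sin δ ≈ 1.448, b = sin(fδ)/sin δ ≈ 1.448.
p = a·p₁ + b·p₂ ≈ (0.004, 0.924, 0.383); φ = arcsin(p_z) ≈ 22.49°, λ = atan2(p_y, p_x) ≈ 89.74°.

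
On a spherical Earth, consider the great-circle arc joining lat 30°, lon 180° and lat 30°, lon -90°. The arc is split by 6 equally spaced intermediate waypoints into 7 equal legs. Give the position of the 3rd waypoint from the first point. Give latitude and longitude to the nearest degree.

Convert each endpoint to a unit vector on the sphere (x = cos φ cos λ, y = cos φ sin λ, z = sin φ).
The central angle between the endpoints is δ = arccos(p₁·p₂) ≈ 1.318 rad (75.5°).
Interpolate at f = 3/7 with slerp weights a = sin((1−f)δ)/sin δ ≈ 0.706, b = sin(fδ)/sin δ ≈ 0.553.
p = a·p₁ + b·p₂ ≈ (-0.612, -0.479, 0.630); φ = arcsin(p_z) ≈ 39.02°, λ = atan2(p_y, p_x) ≈ -141.95°.

≈ lat 39°, lon -142°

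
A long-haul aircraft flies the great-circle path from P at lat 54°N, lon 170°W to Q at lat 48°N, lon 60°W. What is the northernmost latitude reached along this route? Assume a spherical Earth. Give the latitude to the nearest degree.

≈ 65°N

The great circle lies in the plane with unit normal n̂ = (p₁ × p₂)/|p₁ × p₂|.
Here n̂_z ≈ +0.418; the vertex latitude is φ_max = arccos|n̂_z| ≈ 65.3°.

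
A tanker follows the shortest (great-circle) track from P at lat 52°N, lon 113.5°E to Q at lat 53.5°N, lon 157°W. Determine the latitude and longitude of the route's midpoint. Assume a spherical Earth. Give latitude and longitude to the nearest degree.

≈ lat 62°N, lon 157°E

Write both endpoints as unit vectors p₁, p₂ with components (cos φ cos λ, cos φ sin λ, sin φ).
The central angle between the endpoints is δ = arccos(p₁·p₂) ≈ 0.881 rad (50.5°).
Interpolate at f = 1/2 with slerp weights a = sin((1−f)δ)/sin δ ≈ 0.553, b = sin(fδ)/sin δ ≈ 0.553.
p = a·p₁ + b·p₂ ≈ (-0.438, 0.184, 0.880); φ = arcsin(p_z) ≈ 61.63°, λ = atan2(p_y, p_x) ≈ 157.27°.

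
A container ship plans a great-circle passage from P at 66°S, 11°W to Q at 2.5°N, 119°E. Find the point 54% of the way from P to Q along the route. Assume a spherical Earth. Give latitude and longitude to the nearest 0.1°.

From cos δ = sin φ₁ sin φ₂ + cos φ₁ cos φ₂ cos Δλ, the central angle is δ ≈ 1.877 rad (107.5°).
Interpolate at f = 0.54 with slerp weights a = sin((1−f)δ)/sin δ ≈ 0.797, b = sin(fδ)/sin δ ≈ 0.890.
p = a·p₁ + b·p₂ ≈ (-0.113, 0.716, -0.689); φ = arcsin(p_z) ≈ -43.57°, λ = atan2(p_y, p_x) ≈ 98.96°.

≈ 43.6°S, 99.0°E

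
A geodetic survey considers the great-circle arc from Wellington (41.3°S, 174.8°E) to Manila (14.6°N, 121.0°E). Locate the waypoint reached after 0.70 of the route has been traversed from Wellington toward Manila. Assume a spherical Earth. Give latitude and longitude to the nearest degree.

Write both endpoints as unit vectors p₁, p₂ with components (cos φ cos λ, cos φ sin λ, sin φ).
The central angle between the endpoints is δ = arccos(p₁·p₂) ≈ 1.305 rad (74.8°).
Interpolate at f = 0.70 with slerp weights a = sin((1−f)δ)/sin δ ≈ 0.395, b = sin(fδ)/sin δ ≈ 0.820.
p = a·p₁ + b·p₂ ≈ (-0.705, 0.707, -0.054); φ = arcsin(p_z) ≈ -3.11°, λ = atan2(p_y, p_x) ≈ 134.89°.

≈ (3°S, 135°E)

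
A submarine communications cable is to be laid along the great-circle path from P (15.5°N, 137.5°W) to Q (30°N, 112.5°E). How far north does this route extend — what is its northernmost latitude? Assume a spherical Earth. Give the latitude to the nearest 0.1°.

The great circle lies in the plane with unit normal n̂ = (p₁ × p₂)/|p₁ × p₂|.
Here n̂_z ≈ -0.793; the vertex latitude is φ_max = arccos|n̂_z| ≈ 37.5°.

≈ 37.5°N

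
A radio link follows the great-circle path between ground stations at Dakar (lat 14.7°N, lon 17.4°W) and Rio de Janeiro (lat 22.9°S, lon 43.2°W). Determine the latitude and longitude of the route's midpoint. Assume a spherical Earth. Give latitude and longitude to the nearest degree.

≈ lat 4°S, lon 30°W

The haversine formula gives a central angle δ ≈ 0.791 rad (45.3°) between the endpoints.
Interpolate at f = 1/2 with slerp weights a = sin((1−f)δ)/sin δ ≈ 0.542, b = sin(fδ)/sin δ ≈ 0.542.
p = a·p₁ + b·p₂ ≈ (0.864, -0.498, -0.073); φ = arcsin(p_z) ≈ -4.21°, λ = atan2(p_y, p_x) ≈ -29.98°.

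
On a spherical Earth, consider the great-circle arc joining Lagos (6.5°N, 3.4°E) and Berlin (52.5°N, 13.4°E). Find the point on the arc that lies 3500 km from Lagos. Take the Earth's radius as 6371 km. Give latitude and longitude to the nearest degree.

≈ 38°N, 9°E

Write both endpoints as unit vectors p₁, p₂ with components (cos φ cos λ, cos φ sin λ, sin φ).
The central angle between the endpoints is δ = arccos(p₁·p₂) ≈ 0.816 rad (46.7°). The total great-circle distance is δ·R ≈ 0.816 × 6371 ≈ 5196 km, so the target fraction is f = 3500/5196 ≈ 0.674.
Interpolate at f ≈ 0.674 with slerp weights a = sin((1−f)δ)/sin δ ≈ 0.361, b = sin(fδ)/sin δ ≈ 0.717.
p = a·p₁ + b·p₂ ≈ (0.783, 0.122, 0.610); φ = arcsin(p_z) ≈ 37.58°, λ = atan2(p_y, p_x) ≈ 8.89°.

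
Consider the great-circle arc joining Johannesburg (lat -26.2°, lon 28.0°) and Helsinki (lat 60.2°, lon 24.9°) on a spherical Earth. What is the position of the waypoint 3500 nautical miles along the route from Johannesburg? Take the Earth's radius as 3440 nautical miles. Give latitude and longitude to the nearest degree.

From cos δ = sin φ₁ sin φ₂ + cos φ₁ cos φ₂ cos Δλ, the central angle is δ ≈ 1.509 rad (86.4°). The total great-circle distance is δ·R ≈ 1.509 × 3440 ≈ 5190 nmi, so the target fraction is f = 3500/5190 ≈ 0.674.
Interpolate at f ≈ 0.674 with slerp weights a = sin((1−f)δ)/sin δ ≈ 0.473, b = sin(fδ)/sin δ ≈ 0.852.
p = a·p₁ + b·p₂ ≈ (0.759, 0.377, 0.531); φ = arcsin(p_z) ≈ 32.08°, λ = atan2(p_y, p_x) ≈ 26.45°.

≈ lat 32°, lon 26°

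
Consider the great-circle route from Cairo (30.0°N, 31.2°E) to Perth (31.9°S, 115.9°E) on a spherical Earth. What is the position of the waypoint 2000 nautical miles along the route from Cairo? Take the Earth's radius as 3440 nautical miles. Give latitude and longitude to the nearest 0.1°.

Convert each endpoint to a unit vector on the sphere (x = cos φ cos λ, y = cos φ sin λ, z = sin φ).
The central angle between the endpoints is δ = arccos(p₁·p₂) ≈ 1.768 rad (101.3°). The total great-circle distance is δ·R ≈ 1.768 × 3440 ≈ 6083 nmi, so the target fraction is f = 2000/6083 ≈ 0.329.
Interpolate at f ≈ 0.329 with slerp weights a = sin((1−f)δ)/sin δ ≈ 0.946, b = sin(fδ)/sin δ ≈ 0.560.
p = a·p₁ + b·p₂ ≈ (0.493, 0.852, 0.177); φ = arcsin(p_z) ≈ 10.19°, λ = atan2(p_y, p_x) ≈ 59.95°.

≈ (10.2°N, 60.0°E)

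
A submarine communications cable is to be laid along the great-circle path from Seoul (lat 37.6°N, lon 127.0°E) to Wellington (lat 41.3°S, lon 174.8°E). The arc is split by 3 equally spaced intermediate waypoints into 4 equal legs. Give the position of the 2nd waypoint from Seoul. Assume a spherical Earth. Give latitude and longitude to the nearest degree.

≈ lat 2°S, lon 150°E

The haversine formula gives a central angle δ ≈ 1.574 rad (90.2°) between the endpoints.
Interpolate at f = 2/4 with slerp weights a = sin((1−f)δ)/sin δ ≈ 0.708, b = sin(fδ)/sin δ ≈ 0.708.
p = a·p₁ + b·p₂ ≈ (-0.867, 0.496, -0.035); φ = arcsin(p_z) ≈ -2.02°, λ = atan2(p_y, p_x) ≈ 150.23°.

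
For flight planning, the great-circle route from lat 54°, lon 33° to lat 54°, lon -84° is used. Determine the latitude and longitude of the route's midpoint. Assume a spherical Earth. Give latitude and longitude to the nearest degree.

Write both endpoints as unit vectors p₁, p₂ with components (cos φ cos λ, cos φ sin λ, sin φ).
The central angle between the endpoints is δ = arccos(p₁·p₂) ≈ 1.050 rad (60.2°).
Interpolate at f = 1/2 with slerp weights a = sin((1−f)δ)/sin δ ≈ 0.578, b = sin(fδ)/sin δ ≈ 0.578.
p = a·p₁ + b·p₂ ≈ (0.320, -0.153, 0.935); φ = arcsin(p_z) ≈ 69.21°, λ = atan2(p_y, p_x) ≈ -25.50°.

≈ lat 69°, lon -26°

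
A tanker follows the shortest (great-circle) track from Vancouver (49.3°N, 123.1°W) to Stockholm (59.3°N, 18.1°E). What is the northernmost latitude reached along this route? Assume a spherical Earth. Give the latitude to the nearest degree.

≈ 77°N

The great circle lies in the plane with unit normal n̂ = (p₁ × p₂)/|p₁ × p₂|.
Here n̂_z ≈ +0.227; the vertex latitude is φ_max = arccos|n̂_z| ≈ 76.9°.
Check via Clairaut: cos φ_max = |cos φ₁| · sin C = cos(49.3°)·sin(20.4°) ≈ 0.227, again giving ≈ 76.9°.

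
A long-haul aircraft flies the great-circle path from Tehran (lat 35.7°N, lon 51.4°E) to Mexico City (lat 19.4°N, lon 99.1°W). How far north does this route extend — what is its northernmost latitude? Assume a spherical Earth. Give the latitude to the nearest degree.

The great circle lies in the plane with unit normal n̂ = (p₁ × p₂)/|p₁ × p₂|.
Here n̂_z ≈ -0.428; the vertex latitude is φ_max = arccos|n̂_z| ≈ 64.7°.

≈ 65°N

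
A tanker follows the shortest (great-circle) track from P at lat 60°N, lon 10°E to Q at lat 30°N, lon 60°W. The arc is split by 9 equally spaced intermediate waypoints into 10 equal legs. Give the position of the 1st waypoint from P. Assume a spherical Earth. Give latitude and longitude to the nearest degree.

≈ lat 60°N, lon 1°W

From cos δ = sin φ₁ sin φ₂ + cos φ₁ cos φ₂ cos Δλ, the central angle is δ ≈ 0.951 rad (54.5°).
Interpolate at f = 1/10 with slerp weights a = sin((1−f)δ)/sin δ ≈ 0.928, b = sin(fδ)/sin δ ≈ 0.117.
p = a·p₁ + b·p₂ ≈ (0.507, -0.007, 0.862); φ = arcsin(p_z) ≈ 59.51°, λ = atan2(p_y, p_x) ≈ -0.78°.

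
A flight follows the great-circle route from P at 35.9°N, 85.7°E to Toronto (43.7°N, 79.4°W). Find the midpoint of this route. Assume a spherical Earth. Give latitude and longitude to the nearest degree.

The haversine formula gives a central angle δ ≈ 1.732 rad (99.3°) between the endpoints.
Interpolate at f = 1/2 with slerp weights a = sin((1−f)δ)/sin δ ≈ 0.772, b = sin(fδ)/sin δ ≈ 0.772.
p = a·p₁ + b·p₂ ≈ (0.150, 0.075, 0.986); φ = arcsin(p_z) ≈ 80.37°, λ = atan2(p_y, p_x) ≈ 26.63°.

≈ 80°N, 27°E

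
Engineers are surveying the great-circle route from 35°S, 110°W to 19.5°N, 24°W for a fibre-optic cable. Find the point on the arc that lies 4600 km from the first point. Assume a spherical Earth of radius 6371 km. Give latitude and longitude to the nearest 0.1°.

≈ 15.1°S, 69.5°W

Write both endpoints as unit vectors p₁, p₂ with components (cos φ cos λ, cos φ sin λ, sin φ).
The central angle between the endpoints is δ = arccos(p₁·p₂) ≈ 1.709 rad (97.9°). The total great-circle distance is δ·R ≈ 1.709 × 6371 ≈ 10887 km, so the target fraction is f = 4600/10887 ≈ 0.423.
Interpolate at f ≈ 0.423 with slerp weights a = sin((1−f)δ)/sin δ ≈ 0.842, b = sin(fδ)/sin δ ≈ 0.667.
p = a·p₁ + b·p₂ ≈ (0.339, -0.904, -0.260); φ = arcsin(p_z) ≈ -15.09°, λ = atan2(p_y, p_x) ≈ -69.47°.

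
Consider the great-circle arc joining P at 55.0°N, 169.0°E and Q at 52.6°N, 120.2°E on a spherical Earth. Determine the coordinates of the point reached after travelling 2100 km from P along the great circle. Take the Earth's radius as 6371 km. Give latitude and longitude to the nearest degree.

≈ 56°N, 136°E

From cos δ = sin φ₁ sin φ₂ + cos φ₁ cos φ₂ cos Δλ, the central angle is δ ≈ 0.494 rad (28.3°). The total great-circle distance is δ·R ≈ 0.494 × 6371 ≈ 3150 km, so the target fraction is f = 2100/3150 ≈ 0.667.
Interpolate at f ≈ 0.667 with slerp weights a = sin((1−f)δ)/sin δ ≈ 0.346, b = sin(fδ)/sin δ ≈ 0.682.
p = a·p₁ + b·p₂ ≈ (-0.403, 0.396, 0.825); φ = arcsin(p_z) ≈ 55.60°, λ = atan2(p_y, p_x) ≈ 135.52°.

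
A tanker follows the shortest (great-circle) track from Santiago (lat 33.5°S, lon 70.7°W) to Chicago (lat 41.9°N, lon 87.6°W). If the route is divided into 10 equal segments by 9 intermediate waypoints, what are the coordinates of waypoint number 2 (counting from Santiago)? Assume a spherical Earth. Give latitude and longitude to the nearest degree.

≈ lat 18°S, lon 74°W

From cos δ = sin φ₁ sin φ₂ + cos φ₁ cos φ₂ cos Δλ, the central angle is δ ≈ 1.344 rad (77.0°).
Interpolate at f = 2/10 with slerp weights a = sin((1−f)δ)/sin δ ≈ 0.903, b = sin(fδ)/sin δ ≈ 0.272.
p = a·p₁ + b·p₂ ≈ (0.257, -0.913, -0.316); φ = arcsin(p_z) ≈ -18.44°, λ = atan2(p_y, p_x) ≈ -74.26°.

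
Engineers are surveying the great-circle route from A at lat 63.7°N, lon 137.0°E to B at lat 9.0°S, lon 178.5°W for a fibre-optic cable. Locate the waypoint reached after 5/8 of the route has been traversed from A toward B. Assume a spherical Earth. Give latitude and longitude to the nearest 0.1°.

Write both endpoints as unit vectors p₁, p₂ with components (cos φ cos λ, cos φ sin λ, sin φ).
The central angle between the endpoints is δ = arccos(p₁·p₂) ≈ 1.398 rad (80.1°).
Interpolate at f = 5/8 with slerp weights a = sin((1−f)δ)/sin δ ≈ 0.508, b = sin(fδ)/sin δ ≈ 0.778.
p = a·p₁ + b·p₂ ≈ (-0.933, 0.133, 0.334); φ = arcsin(p_z) ≈ 19.50°, λ = atan2(p_y, p_x) ≈ 171.86°.

≈ lat 19.5°N, lon 171.9°E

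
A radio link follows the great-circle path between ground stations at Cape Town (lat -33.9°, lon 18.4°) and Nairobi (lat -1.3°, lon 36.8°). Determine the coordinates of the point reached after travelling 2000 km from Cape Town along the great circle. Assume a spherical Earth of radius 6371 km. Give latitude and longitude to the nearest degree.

The haversine formula gives a central angle δ ≈ 0.643 rad (36.9°) between the endpoints. The total great-circle distance is δ·R ≈ 0.643 × 6371 ≈ 4099 km, so the target fraction is f = 2000/4099 ≈ 0.488.
Interpolate at f ≈ 0.488 with slerp weights a = sin((1−f)δ)/sin δ ≈ 0.539, b = sin(fδ)/sin δ ≈ 0.515.
p = a·p₁ + b·p₂ ≈ (0.837, 0.450, -0.313); φ = arcsin(p_z) ≈ -18.21°, λ = atan2(p_y, p_x) ≈ 28.24°.

≈ lat -18°, lon 28°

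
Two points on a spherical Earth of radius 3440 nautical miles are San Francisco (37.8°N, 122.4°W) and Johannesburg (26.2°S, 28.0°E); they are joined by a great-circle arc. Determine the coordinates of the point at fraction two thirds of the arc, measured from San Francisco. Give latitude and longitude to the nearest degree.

≈ (5°N, 13°W)

Convert each endpoint to a unit vector on the sphere (x = cos φ cos λ, y = cos φ sin λ, z = sin φ).
The central angle between the endpoints is δ = arccos(p₁·p₂) ≈ 2.662 rad (152.5°).
Interpolate at f = 2/3 with slerp weights a = sin((1−f)δ)/sin δ ≈ 1.679, b = sin(fδ)/sin δ ≈ 2.121.
p = a·p₁ + b·p₂ ≈ (0.970, -0.227, 0.093); φ = arcsin(p_z) ≈ 5.32°, λ = atan2(p_y, p_x) ≈ -13.17°.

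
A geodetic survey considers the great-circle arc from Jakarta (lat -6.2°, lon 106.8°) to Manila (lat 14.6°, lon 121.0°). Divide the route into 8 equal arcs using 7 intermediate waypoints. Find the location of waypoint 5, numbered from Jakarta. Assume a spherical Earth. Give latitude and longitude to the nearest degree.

≈ lat 7°, lon 116°

Convert each endpoint to a unit vector on the sphere (x = cos φ cos λ, y = cos φ sin λ, z = sin φ).
The central angle between the endpoints is δ = arccos(p₁·p₂) ≈ 0.438 rad (25.1°).
Interpolate at f = 5/8 with slerp weights a = sin((1−f)δ)/sin δ ≈ 0.386, b = sin(fδ)/sin δ ≈ 0.637.
p = a·p₁ + b·p₂ ≈ (-0.428, 0.896, 0.119); φ = arcsin(p_z) ≈ 6.84°, λ = atan2(p_y, p_x) ≈ 115.57°.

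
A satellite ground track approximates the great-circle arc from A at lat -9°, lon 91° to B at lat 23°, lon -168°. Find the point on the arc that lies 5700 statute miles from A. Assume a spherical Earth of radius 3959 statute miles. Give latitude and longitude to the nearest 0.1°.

The haversine formula gives a central angle δ ≈ 1.808 rad (103.6°) between the endpoints. The total great-circle distance is δ·R ≈ 1.808 × 3959 ≈ 7156 mi, so the target fraction is f = 5700/7156 ≈ 0.796.
Interpolate at f ≈ 0.796 with slerp weights a = sin((1−f)δ)/sin δ ≈ 0.370, b = sin(fδ)/sin δ ≈ 1.020.
p = a·p₁ + b·p₂ ≈ (-0.925, 0.170, 0.341); φ = arcsin(p_z) ≈ 19.92°, λ = atan2(p_y, p_x) ≈ 169.57°.

≈ lat 19.9°, lon 169.6°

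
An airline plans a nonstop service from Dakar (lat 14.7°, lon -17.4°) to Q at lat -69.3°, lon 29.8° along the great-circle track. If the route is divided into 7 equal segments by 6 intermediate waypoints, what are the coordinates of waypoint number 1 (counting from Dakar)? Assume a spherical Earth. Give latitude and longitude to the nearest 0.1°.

Write both endpoints as unit vectors p₁, p₂ with components (cos φ cos λ, cos φ sin λ, sin φ).
The central angle between the endpoints is δ = arccos(p₁·p₂) ≈ 1.576 rad (90.3°).
Interpolate at f = 1/7 with slerp weights a = sin((1−f)δ)/sin δ ≈ 0.976, b = sin(fδ)/sin δ ≈ 0.223.
p = a·p₁ + b·p₂ ≈ (0.969, -0.243, 0.039); φ = arcsin(p_z) ≈ 2.22°, λ = atan2(p_y, p_x) ≈ -14.08°.

≈ lat 2.2°, lon -14.1°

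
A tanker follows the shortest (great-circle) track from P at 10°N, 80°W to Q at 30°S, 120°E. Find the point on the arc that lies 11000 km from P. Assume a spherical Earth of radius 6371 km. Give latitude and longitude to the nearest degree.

The haversine formula gives a central angle δ ≈ 2.664 rad (152.7°) between the endpoints. The total great-circle distance is δ·R ≈ 2.664 × 6371 ≈ 16974 km, so the target fraction is f = 11000/16974 ≈ 0.648.
Interpolate at f ≈ 0.648 with slerp weights a = sin((1−f)δ)/sin δ ≈ 1.755, b = sin(fδ)/sin δ ≈ 2.151.
p = a·p₁ + b·p₂ ≈ (-0.631, -0.089, -0.771); φ = arcsin(p_z) ≈ -50.40°, λ = atan2(p_y, p_x) ≈ -171.95°.

≈ 50°S, 172°W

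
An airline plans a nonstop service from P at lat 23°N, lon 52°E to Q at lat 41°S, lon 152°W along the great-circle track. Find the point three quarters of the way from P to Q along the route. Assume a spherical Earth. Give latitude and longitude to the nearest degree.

≈ lat 51°S, lon 153°E

From cos δ = sin φ₁ sin φ₂ + cos φ₁ cos φ₂ cos Δλ, the central angle is δ ≈ 2.670 rad (153.0°).
Interpolate at f = 3/4 with slerp weights a = sin((1−f)δ)/sin δ ≈ 1.364, b = sin(fδ)/sin δ ≈ 2.000.
p = a·p₁ + b·p₂ ≈ (-0.560, 0.280, -0.780); φ = arcsin(p_z) ≈ -51.21°, λ = atan2(p_y, p_x) ≈ 153.41°.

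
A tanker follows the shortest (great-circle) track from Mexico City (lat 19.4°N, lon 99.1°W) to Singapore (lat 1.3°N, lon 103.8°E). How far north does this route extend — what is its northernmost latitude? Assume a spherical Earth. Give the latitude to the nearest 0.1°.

≈ 43.8°N

The great circle lies in the plane with unit normal n̂ = (p₁ × p₂)/|p₁ × p₂|.
Here n̂_z ≈ -0.722; the vertex latitude is φ_max = arccos|n̂_z| ≈ 43.8°.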